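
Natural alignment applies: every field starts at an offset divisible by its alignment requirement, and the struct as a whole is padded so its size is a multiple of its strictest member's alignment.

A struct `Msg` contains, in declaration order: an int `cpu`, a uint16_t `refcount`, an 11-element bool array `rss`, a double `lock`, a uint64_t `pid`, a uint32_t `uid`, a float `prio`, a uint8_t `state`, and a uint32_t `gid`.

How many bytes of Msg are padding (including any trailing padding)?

10

@0: cpu [4B, align 4] → 4
@4: refcount [2B, align 2] → 6
@6: rss [11B, align 1] → 17
+7 pad (align 8)
@24: lock [8B, align 8] → 32
@32: pid [8B, align 8] → 40
@40: uid [4B, align 4] → 44
@44: prio [4B, align 4] → 48
@48: state [1B, align 1] → 49
+3 pad (align 4)
@52: gid [4B, align 4] → 56
size 56, align 8
data bytes 46, size 56 → padding 10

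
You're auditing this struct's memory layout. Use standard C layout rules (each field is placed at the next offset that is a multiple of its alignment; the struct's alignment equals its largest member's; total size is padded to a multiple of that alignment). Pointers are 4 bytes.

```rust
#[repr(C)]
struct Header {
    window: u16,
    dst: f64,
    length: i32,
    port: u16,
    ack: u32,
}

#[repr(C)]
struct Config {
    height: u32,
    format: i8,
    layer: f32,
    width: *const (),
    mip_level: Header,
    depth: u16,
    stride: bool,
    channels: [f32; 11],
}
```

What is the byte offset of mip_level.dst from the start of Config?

Header: @0: window [2B, align 2] → 2; +6 pad (align 8); @8: dst [8B, align 8] → 16; @16: length [4B, align 4] → 20; @20: port [2B, align 2] → 22; +2 pad (align 4); @24: ack [4B, align 4] → 28; +4 tail pad (align 8); size 32, align 8
@0: height [4B, align 4] → 4
@4: format [1B, align 1] → 5
+3 pad (align 4)
@8: layer [4B, align 4] → 12
@12: width [4B, align 4] → 16
@16: mip_level [32B, align 8] → 48
within Header: dst at 8
16 + 8 = 24

24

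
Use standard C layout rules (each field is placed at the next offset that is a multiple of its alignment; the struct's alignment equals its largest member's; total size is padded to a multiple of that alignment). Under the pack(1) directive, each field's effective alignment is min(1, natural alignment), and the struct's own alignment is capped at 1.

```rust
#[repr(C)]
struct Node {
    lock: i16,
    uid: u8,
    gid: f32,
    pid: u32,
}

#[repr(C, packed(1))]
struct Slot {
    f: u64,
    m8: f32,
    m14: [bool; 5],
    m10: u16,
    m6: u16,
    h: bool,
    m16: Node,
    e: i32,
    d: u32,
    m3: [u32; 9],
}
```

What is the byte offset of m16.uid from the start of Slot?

Node: 0..2  lock  (2B, 2-aligned); 2..3  uid  (1B, 1-aligned); 3..4  -- padding (1B); 4..8  gid  (4B, 4-aligned); 8..12  pid  (4B, 4-aligned); sizeof = 12, alignof = 4
0..8  f  (8B, 1-aligned)
8..12  m8  (4B, 1-aligned)
12..17  m14  (5B, 1-aligned)
17..19  m10  (2B, 1-aligned)
19..21  m6  (2B, 1-aligned)
21..22  h  (1B, 1-aligned)
22..34  m16  (12B, 1-aligned)
within Node: uid at 2
22 + 2 = 24

24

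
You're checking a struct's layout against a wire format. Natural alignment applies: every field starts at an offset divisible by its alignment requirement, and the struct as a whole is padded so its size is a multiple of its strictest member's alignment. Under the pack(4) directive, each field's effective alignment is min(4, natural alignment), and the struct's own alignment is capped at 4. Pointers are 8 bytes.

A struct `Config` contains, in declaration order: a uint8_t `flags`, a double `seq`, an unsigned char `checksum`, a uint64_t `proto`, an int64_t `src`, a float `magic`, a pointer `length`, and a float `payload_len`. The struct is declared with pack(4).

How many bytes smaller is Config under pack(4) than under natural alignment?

natural layout:
  0..1  flags  (1B, 1-aligned)
  1..8  -- padding (7B)
  8..16  seq  (8B, 8-aligned)
  16..17  checksum  (1B, 1-aligned)
  17..24  -- padding (7B)
  24..32  proto  (8B, 8-aligned)
  32..40  src  (8B, 8-aligned)
  40..44  magic  (4B, 4-aligned)
  44..48  -- padding (4B)
  48..56  length  (8B, 8-aligned)
  56..60  payload_len  (4B, 4-aligned)
  60..64  -- tail padding (4B)
  sizeof = 64, alignof = 8
packed(4) layout:
  0..1  flags  (1B, 1-aligned)
  1..4  -- padding (3B)
  4..12  seq  (8B, 4-aligned)
  12..13  checksum  (1B, 1-aligned)
  13..16  -- padding (3B)
  16..24  proto  (8B, 4-aligned)
  24..32  src  (8B, 4-aligned)
  32..36  magic  (4B, 4-aligned)
  36..44  length  (8B, 4-aligned)
  44..48  payload_len  (4B, 4-aligned)
  sizeof = 48, alignof = 4
64 − 48 = 16

16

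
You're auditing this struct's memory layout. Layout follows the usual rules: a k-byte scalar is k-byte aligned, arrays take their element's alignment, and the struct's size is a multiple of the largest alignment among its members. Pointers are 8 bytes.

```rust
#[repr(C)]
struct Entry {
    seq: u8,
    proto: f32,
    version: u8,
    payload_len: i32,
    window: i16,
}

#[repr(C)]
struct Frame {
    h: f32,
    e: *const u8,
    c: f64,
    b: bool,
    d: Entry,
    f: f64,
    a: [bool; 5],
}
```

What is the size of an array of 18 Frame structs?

1152

Entry: seq at 0 (size 1, align 1) → ends 1; pad 3 to align 4 for proto; proto at 4 (size 4, align 4) → ends 8; version at 8 (size 1, align 1) → ends 9; pad 3 to align 4 for payload_len; payload_len at 12 (size 4, align 4) → ends 16; window at 16 (size 2, align 2) → ends 18; tail pad 2 to reach multiple of 4; total 20 bytes, alignment 4
h at 0 (size 4, align 4) → ends 4
pad 4 to align 8 for e
e at 8 (size 8, align 8) → ends 16
c at 16 (size 8, align 8) → ends 24
b at 24 (size 1, align 1) → ends 25
pad 3 to align 4 for d
d at 28 (size 20, align 4) → ends 48
f at 48 (size 8, align 8) → ends 56
a at 56 (size 5, align 1) → ends 61
tail pad 3 to reach multiple of 8
total 64 bytes, alignment 8
array of 18: 18 × 64 = 1152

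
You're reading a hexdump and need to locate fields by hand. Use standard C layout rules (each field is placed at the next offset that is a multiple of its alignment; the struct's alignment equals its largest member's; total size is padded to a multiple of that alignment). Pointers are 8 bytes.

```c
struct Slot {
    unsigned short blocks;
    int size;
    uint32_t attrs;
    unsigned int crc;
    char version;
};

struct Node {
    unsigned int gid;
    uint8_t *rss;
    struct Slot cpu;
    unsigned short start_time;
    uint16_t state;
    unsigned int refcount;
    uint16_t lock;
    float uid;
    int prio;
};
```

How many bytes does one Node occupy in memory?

56

Slot: 0..2  blocks  (2B, 2-aligned); 2..4  -- padding (2B); 4..8  size  (4B, 4-aligned); 8..12  attrs  (4B, 4-aligned); 12..16  crc  (4B, 4-aligned); 16..17  version  (1B, 1-aligned); 17..20  -- tail padding (3B); sizeof = 20, alignof = 4
0..4  gid  (4B, 4-aligned)
4..8  -- padding (4B)
8..16  rss  (8B, 8-aligned)
16..36  cpu  (20B, 4-aligned)
36..38  start_time  (2B, 2-aligned)
38..40  state  (2B, 2-aligned)
40..44  refcount  (4B, 4-aligned)
44..46  lock  (2B, 2-aligned)
46..48  -- padding (2B)
48..52  uid  (4B, 4-aligned)
52..56  prio  (4B, 4-aligned)
sizeof = 56, alignof = 8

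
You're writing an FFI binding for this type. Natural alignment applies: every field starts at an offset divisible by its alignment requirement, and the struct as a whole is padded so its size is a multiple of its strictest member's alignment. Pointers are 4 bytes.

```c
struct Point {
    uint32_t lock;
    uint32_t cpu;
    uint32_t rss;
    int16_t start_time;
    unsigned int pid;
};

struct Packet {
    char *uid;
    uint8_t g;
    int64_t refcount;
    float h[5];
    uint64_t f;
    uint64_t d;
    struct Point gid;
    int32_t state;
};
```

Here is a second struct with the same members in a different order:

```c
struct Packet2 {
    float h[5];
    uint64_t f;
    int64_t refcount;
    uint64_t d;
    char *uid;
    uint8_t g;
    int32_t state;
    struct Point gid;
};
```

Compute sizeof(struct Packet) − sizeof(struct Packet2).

0

Point: @0: lock [4B, align 4] → 4; @4: cpu [4B, align 4] → 8; @8: rss [4B, align 4] → 12; @12: start_time [2B, align 2] → 14; +2 pad (align 4); @16: pid [4B, align 4] → 20; size 20, align 4
@0: uid [4B, align 4] → 4
@4: g [1B, align 1] → 5
+3 pad (align 8)
@8: refcount [8B, align 8] → 16
@16: h [20B, align 4] → 36
+4 pad (align 8)
@40: f [8B, align 8] → 48
@48: d [8B, align 8] → 56
@56: gid [20B, align 4] → 76
@76: state [4B, align 4] → 80
size 80, align 8
— Packet2 —
@0: h [20B, align 4] → 20
+4 pad (align 8)
@24: f [8B, align 8] → 32
@32: refcount [8B, align 8] → 40
@40: d [8B, align 8] → 48
@48: uid [4B, align 4] → 52
@52: g [1B, align 1] → 53
+3 pad (align 4)
@56: state [4B, align 4] → 60
@60: gid [20B, align 4] → 80
size 80, align 8
80 − 80 = 0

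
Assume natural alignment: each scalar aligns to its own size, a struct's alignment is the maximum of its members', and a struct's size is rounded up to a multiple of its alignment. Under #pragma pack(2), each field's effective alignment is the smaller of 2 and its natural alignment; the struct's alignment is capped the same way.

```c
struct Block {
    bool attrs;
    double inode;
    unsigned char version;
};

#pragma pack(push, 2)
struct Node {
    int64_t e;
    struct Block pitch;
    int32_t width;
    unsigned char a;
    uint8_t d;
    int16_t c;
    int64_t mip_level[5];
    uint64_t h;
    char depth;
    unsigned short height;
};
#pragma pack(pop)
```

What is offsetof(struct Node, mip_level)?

40

Block: @0: attrs [1B, align 1] → 1; +7 pad (align 8); @8: inode [8B, align 8] → 16; @16: version [1B, align 1] → 17; +7 tail pad (align 8); size 24, align 8
@0: e [8B, align 2] → 8
@8: pitch [24B, align 2] → 32
@32: width [4B, align 2] → 36
@36: a [1B, align 1] → 37
@37: d [1B, align 1] → 38
@38: c [2B, align 2] → 40
@40: mip_level [40B, align 2] → 80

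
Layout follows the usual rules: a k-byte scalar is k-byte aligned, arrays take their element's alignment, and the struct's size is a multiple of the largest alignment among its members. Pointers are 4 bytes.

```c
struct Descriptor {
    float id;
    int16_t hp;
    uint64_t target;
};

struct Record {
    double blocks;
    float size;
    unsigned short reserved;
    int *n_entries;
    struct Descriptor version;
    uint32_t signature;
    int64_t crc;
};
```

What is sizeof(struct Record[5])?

Descriptor: 0..4  id  (4B, 4-aligned); 4..6  hp  (2B, 2-aligned); 6..8  -- padding (2B); 8..16  target  (8B, 8-aligned); sizeof = 16, alignof = 8
0..8  blocks  (8B, 8-aligned)
8..12  size  (4B, 4-aligned)
12..14  reserved  (2B, 2-aligned)
14..16  -- padding (2B)
16..20  n_entries  (4B, 4-aligned)
20..24  -- padding (4B)
24..40  version  (16B, 8-aligned)
40..44  signature  (4B, 4-aligned)
44..48  -- padding (4B)
48..56  crc  (8B, 8-aligned)
sizeof = 56, alignof = 8
array of 5: 5 × 56 = 280

280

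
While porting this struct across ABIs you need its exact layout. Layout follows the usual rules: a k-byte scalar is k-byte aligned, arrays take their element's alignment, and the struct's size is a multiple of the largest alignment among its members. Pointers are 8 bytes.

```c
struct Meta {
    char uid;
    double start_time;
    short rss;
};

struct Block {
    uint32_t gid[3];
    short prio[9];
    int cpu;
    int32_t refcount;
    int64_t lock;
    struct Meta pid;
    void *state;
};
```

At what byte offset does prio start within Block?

Meta: uid at 0 (size 1, align 1) → ends 1; pad 7 to align 8 for start_time; start_time at 8 (size 8, align 8) → ends 16; rss at 16 (size 2, align 2) → ends 18; tail pad 6 to reach multiple of 8; total 24 bytes, alignment 8
gid at 0 (size 12, align 4) → ends 12
prio at 12 (size 18, align 2) → ends 30

12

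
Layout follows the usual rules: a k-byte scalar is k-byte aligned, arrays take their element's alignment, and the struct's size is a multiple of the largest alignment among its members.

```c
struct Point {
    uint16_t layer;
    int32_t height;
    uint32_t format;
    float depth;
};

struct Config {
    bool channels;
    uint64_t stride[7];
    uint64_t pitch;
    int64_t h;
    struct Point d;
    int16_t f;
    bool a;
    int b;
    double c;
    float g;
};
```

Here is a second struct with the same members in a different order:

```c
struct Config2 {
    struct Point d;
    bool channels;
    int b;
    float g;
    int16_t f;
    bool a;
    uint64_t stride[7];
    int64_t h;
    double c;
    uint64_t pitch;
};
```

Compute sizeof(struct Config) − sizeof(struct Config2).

8

Point: layer at 0 (size 2, align 2) → ends 2; pad 2 to align 4 for height; height at 4 (size 4, align 4) → ends 8; format at 8 (size 4, align 4) → ends 12; depth at 12 (size 4, align 4) → ends 16; total 16 bytes, alignment 4
channels at 0 (size 1, align 1) → ends 1
pad 7 to align 8 for stride
stride at 8 (size 56, align 8) → ends 64
pitch at 64 (size 8, align 8) → ends 72
h at 72 (size 8, align 8) → ends 80
d at 80 (size 16, align 4) → ends 96
f at 96 (size 2, align 2) → ends 98
a at 98 (size 1, align 1) → ends 99
pad 1 to align 4 for b
b at 100 (size 4, align 4) → ends 104
c at 104 (size 8, align 8) → ends 112
g at 112 (size 4, align 4) → ends 116
tail pad 4 to reach multiple of 8
total 120 bytes, alignment 8
— Config2 —
d at 0 (size 16, align 4) → ends 16
channels at 16 (size 1, align 1) → ends 17
pad 3 to align 4 for b
b at 20 (size 4, align 4) → ends 24
g at 24 (size 4, align 4) → ends 28
f at 28 (size 2, align 2) → ends 30
a at 30 (size 1, align 1) → ends 31
pad 1 to align 8 for stride
stride at 32 (size 56, align 8) → ends 88
h at 88 (size 8, align 8) → ends 96
c at 96 (size 8, align 8) → ends 104
pitch at 104 (size 8, align 8) → ends 112
total 112 bytes, alignment 8
120 − 112 = 8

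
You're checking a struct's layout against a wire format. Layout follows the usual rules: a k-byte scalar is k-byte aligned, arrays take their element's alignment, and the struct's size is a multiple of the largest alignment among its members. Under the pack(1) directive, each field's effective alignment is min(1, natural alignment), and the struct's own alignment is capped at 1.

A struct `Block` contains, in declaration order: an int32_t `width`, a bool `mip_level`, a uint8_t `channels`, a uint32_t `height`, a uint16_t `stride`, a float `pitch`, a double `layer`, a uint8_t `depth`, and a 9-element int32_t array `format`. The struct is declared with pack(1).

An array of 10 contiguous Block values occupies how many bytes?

@0: width [4B, align 1] → 4
@4: mip_level [1B, align 1] → 5
@5: channels [1B, align 1] → 6
@6: height [4B, align 1] → 10
@10: stride [2B, align 1] → 12
@12: pitch [4B, align 1] → 16
@16: layer [8B, align 1] → 24
@24: depth [1B, align 1] → 25
@25: format [36B, align 1] → 61
size 61, align 1
array of 10: 10 × 61 = 610

610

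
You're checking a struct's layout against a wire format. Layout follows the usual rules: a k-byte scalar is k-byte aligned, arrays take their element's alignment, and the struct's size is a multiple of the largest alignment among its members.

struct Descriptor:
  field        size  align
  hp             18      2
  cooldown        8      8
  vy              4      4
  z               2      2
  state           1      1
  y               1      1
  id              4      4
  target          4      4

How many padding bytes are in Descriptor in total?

hp at 0 (size 18, align 2) → ends 18
pad 6 to align 8 for cooldown
cooldown at 24 (size 8, align 8) → ends 32
vy at 32 (size 4, align 4) → ends 36
z at 36 (size 2, align 2) → ends 38
state at 38 (size 1, align 1) → ends 39
y at 39 (size 1, align 1) → ends 40
id at 40 (size 4, align 4) → ends 44
target at 44 (size 4, align 4) → ends 48
total 48 bytes, alignment 8
data bytes 42, size 48 → padding 6

6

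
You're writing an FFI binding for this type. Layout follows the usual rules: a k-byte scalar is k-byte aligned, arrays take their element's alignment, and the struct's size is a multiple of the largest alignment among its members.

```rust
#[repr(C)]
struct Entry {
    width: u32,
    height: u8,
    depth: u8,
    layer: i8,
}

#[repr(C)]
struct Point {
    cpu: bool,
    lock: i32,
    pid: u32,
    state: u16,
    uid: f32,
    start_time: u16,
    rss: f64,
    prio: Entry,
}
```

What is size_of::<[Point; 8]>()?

320

Entry: width at 0 (size 4, align 4) → ends 4; height at 4 (size 1, align 1) → ends 5; depth at 5 (size 1, align 1) → ends 6; layer at 6 (size 1, align 1) → ends 7; tail pad 1 to reach multiple of 4; total 8 bytes, alignment 4
cpu at 0 (size 1, align 1) → ends 1
pad 3 to align 4 for lock
lock at 4 (size 4, align 4) → ends 8
pid at 8 (size 4, align 4) → ends 12
state at 12 (size 2, align 2) → ends 14
pad 2 to align 4 for uid
uid at 16 (size 4, align 4) → ends 20
start_time at 20 (size 2, align 2) → ends 22
pad 2 to align 8 for rss
rss at 24 (size 8, align 8) → ends 32
prio at 32 (size 8, align 4) → ends 40
total 40 bytes, alignment 8
array of 8: 8 × 40 = 320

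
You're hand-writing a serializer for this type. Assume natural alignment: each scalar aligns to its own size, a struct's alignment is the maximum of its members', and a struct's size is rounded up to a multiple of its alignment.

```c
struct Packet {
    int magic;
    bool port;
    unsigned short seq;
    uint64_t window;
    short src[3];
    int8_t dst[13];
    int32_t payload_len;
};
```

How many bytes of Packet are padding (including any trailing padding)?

magic at 0 (size 4, align 4) → ends 4
port at 4 (size 1, align 1) → ends 5
pad 1 to align 2 for seq
seq at 6 (size 2, align 2) → ends 8
window at 8 (size 8, align 8) → ends 16
src at 16 (size 6, align 2) → ends 22
dst at 22 (size 13, align 1) → ends 35
pad 1 to align 4 for payload_len
payload_len at 36 (size 4, align 4) → ends 40
total 40 bytes, alignment 8
data bytes 38, size 40 → padding 2

2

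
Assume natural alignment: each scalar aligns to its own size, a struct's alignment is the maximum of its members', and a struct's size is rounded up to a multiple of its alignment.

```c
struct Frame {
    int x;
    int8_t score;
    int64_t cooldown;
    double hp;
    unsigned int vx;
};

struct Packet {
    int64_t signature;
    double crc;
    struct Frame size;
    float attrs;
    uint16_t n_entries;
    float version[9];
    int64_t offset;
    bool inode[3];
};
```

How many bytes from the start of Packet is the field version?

56

Frame: 0..4  x  (4B, 4-aligned); 4..5  score  (1B, 1-aligned); 5..8  -- padding (3B); 8..16  cooldown  (8B, 8-aligned); 16..24  hp  (8B, 8-aligned); 24..28  vx  (4B, 4-aligned); 28..32  -- tail padding (4B); sizeof = 32, alignof = 8
0..8  signature  (8B, 8-aligned)
8..16  crc  (8B, 8-aligned)
16..48  size  (32B, 8-aligned)
48..52  attrs  (4B, 4-aligned)
52..54  n_entries  (2B, 2-aligned)
54..56  -- padding (2B)
56..92  version  (36B, 4-aligned)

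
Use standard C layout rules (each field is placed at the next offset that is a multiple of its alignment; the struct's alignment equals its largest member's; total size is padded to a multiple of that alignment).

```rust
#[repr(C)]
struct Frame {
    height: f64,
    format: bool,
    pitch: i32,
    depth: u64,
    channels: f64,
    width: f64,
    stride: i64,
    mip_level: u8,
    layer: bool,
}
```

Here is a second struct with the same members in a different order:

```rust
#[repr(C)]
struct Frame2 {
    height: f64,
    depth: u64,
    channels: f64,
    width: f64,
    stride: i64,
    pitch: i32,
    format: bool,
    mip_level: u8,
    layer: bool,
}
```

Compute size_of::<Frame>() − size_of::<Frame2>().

8

@0: height [8B, align 8] → 8
@8: format [1B, align 1] → 9
+3 pad (align 4)
@12: pitch [4B, align 4] → 16
@16: depth [8B, align 8] → 24
@24: channels [8B, align 8] → 32
@32: width [8B, align 8] → 40
@40: stride [8B, align 8] → 48
@48: mip_level [1B, align 1] → 49
@49: layer [1B, align 1] → 50
+6 tail pad (align 8)
size 56, align 8
— Frame2 —
@0: height [8B, align 8] → 8
@8: depth [8B, align 8] → 16
@16: channels [8B, align 8] → 24
@24: width [8B, align 8] → 32
@32: stride [8B, align 8] → 40
@40: pitch [4B, align 4] → 44
@44: format [1B, align 1] → 45
@45: mip_level [1B, align 1] → 46
@46: layer [1B, align 1] → 47
+1 tail pad (align 8)
size 48, align 8
56 − 48 = 8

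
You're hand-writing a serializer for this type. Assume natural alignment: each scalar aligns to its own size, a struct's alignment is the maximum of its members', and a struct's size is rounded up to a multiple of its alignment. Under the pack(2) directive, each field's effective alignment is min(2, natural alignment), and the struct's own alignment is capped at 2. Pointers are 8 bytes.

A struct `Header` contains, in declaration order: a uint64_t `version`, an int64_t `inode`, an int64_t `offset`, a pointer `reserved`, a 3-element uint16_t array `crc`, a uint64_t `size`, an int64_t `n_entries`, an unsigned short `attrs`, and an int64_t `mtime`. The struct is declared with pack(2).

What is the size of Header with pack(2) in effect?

64

version at 0 (size 8, align 2) → ends 8
inode at 8 (size 8, align 2) → ends 16
offset at 16 (size 8, align 2) → ends 24
reserved at 24 (size 8, align 2) → ends 32
crc at 32 (size 6, align 2) → ends 38
size at 38 (size 8, align 2) → ends 46
n_entries at 46 (size 8, align 2) → ends 54
attrs at 54 (size 2, align 2) → ends 56
mtime at 56 (size 8, align 2) → ends 64
total 64 bytes, alignment 2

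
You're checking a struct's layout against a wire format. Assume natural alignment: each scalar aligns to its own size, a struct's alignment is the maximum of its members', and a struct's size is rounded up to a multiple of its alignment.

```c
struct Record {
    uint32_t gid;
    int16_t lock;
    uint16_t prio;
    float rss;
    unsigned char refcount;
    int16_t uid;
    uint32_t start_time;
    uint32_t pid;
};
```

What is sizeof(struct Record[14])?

gid at 0 (size 4, align 4) → ends 4
lock at 4 (size 2, align 2) → ends 6
prio at 6 (size 2, align 2) → ends 8
rss at 8 (size 4, align 4) → ends 12
refcount at 12 (size 1, align 1) → ends 13
pad 1 to align 2 for uid
uid at 14 (size 2, align 2) → ends 16
start_time at 16 (size 4, align 4) → ends 20
pid at 20 (size 4, align 4) → ends 24
total 24 bytes, alignment 4
array of 14: 14 × 24 = 336

336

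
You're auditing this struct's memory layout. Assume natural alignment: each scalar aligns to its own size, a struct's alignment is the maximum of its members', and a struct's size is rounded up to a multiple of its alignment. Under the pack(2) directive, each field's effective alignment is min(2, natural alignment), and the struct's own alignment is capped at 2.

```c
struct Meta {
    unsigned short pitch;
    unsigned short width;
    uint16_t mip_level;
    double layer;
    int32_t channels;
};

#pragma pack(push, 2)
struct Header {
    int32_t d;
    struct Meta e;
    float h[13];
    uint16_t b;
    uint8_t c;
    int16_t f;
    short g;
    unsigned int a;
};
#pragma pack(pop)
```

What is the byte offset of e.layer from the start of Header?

12

Meta: @0: pitch [2B, align 2] → 2; @2: width [2B, align 2] → 4; @4: mip_level [2B, align 2] → 6; +2 pad (align 8); @8: layer [8B, align 8] → 16; @16: channels [4B, align 4] → 20; +4 tail pad (align 8); size 24, align 8
@0: d [4B, align 2] → 4
@4: e [24B, align 2] → 28
within Meta: layer at 8
4 + 8 = 12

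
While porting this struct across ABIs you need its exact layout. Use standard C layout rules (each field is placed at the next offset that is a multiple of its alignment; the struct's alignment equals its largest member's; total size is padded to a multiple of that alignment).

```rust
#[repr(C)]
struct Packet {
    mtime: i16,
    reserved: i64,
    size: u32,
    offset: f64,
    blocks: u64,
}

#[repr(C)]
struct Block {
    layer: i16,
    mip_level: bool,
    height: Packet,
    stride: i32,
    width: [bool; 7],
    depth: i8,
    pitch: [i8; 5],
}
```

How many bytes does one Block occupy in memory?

72 bytes

Packet: 0..2  mtime  (2B, 2-aligned); 2..8  -- padding (6B); 8..16  reserved  (8B, 8-aligned); 16..20  size  (4B, 4-aligned); 20..24  -- padding (4B); 24..32  offset  (8B, 8-aligned); 32..40  blocks  (8B, 8-aligned); sizeof = 40, alignof = 8
0..2  layer  (2B, 2-aligned)
2..3  mip_level  (1B, 1-aligned)
3..8  -- padding (5B)
8..48  height  (40B, 8-aligned)
48..52  stride  (4B, 4-aligned)
52..59  width  (7B, 1-aligned)
59..60  depth  (1B, 1-aligned)
60..65  pitch  (5B, 1-aligned)
65..72  -- tail padding (7B)
sizeof = 72, alignof = 8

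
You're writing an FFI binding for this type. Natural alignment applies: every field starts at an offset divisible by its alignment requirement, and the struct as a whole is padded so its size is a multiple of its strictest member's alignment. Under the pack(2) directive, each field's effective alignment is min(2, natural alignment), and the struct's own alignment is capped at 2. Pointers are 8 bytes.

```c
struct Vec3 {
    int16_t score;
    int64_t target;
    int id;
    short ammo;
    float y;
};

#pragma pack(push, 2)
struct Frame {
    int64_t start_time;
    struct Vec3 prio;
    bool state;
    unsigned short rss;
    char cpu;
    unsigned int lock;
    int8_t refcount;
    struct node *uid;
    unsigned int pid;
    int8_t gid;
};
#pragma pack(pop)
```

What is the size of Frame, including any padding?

66

Vec3: 0..2  score  (2B, 2-aligned); 2..8  -- padding (6B); 8..16  target  (8B, 8-aligned); 16..20  id  (4B, 4-aligned); 20..22  ammo  (2B, 2-aligned); 22..24  -- padding (2B); 24..28  y  (4B, 4-aligned); 28..32  -- tail padding (4B); sizeof = 32, alignof = 8
0..8  start_time  (8B, 2-aligned)
8..40  prio  (32B, 2-aligned)
40..41  state  (1B, 1-aligned)
41..42  -- padding (1B)
42..44  rss  (2B, 2-aligned)
44..45  cpu  (1B, 1-aligned)
45..46  -- padding (1B)
46..50  lock  (4B, 2-aligned)
50..51  refcount  (1B, 1-aligned)
51..52  -- padding (1B)
52..60  uid  (8B, 2-aligned)
60..64  pid  (4B, 2-aligned)
64..65  gid  (1B, 1-aligned)
65..66  -- tail padding (1B)
sizeof = 66, alignof = 2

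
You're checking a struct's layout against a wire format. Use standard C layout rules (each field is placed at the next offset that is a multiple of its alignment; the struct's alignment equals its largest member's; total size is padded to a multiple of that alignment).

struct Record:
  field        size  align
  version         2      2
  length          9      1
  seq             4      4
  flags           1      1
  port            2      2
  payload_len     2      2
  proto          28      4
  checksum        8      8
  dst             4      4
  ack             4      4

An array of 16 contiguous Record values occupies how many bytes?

0..2  version  (2B, 2-aligned)
2..11  length  (9B, 1-aligned)
11..12  -- padding (1B)
12..16  seq  (4B, 4-aligned)
16..17  flags  (1B, 1-aligned)
17..18  -- padding (1B)
18..20  port  (2B, 2-aligned)
20..22  payload_len  (2B, 2-aligned)
22..24  -- padding (2B)
24..52  proto  (28B, 4-aligned)
52..56  -- padding (4B)
56..64  checksum  (8B, 8-aligned)
64..68  dst  (4B, 4-aligned)
68..72  ack  (4B, 4-aligned)
sizeof = 72, alignof = 8
array of 16: 16 × 72 = 1152

1152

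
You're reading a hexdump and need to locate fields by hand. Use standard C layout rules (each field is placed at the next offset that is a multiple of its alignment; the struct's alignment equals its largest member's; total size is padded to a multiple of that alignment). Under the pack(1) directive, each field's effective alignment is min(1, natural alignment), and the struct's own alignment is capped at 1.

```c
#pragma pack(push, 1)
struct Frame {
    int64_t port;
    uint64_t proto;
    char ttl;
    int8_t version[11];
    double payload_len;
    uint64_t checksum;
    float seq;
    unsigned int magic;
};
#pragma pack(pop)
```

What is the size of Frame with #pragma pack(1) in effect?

52

@0: port [8B, align 1] → 8
@8: proto [8B, align 1] → 16
@16: ttl [1B, align 1] → 17
@17: version [11B, align 1] → 28
@28: payload_len [8B, align 1] → 36
@36: checksum [8B, align 1] → 44
@44: seq [4B, align 1] → 48
@48: magic [4B, align 1] → 52
size 52, align 1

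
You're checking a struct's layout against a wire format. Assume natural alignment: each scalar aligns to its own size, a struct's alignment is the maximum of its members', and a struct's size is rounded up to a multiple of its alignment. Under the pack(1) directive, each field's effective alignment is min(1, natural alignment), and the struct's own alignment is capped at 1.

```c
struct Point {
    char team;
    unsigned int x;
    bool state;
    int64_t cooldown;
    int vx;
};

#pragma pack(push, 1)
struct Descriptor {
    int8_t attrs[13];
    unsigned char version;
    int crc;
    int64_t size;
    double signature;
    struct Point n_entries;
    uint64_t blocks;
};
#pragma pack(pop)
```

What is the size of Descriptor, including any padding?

74 bytes

Point: team at 0 (size 1, align 1) → ends 1; pad 3 to align 4 for x; x at 4 (size 4, align 4) → ends 8; state at 8 (size 1, align 1) → ends 9; pad 7 to align 8 for cooldown; cooldown at 16 (size 8, align 8) → ends 24; vx at 24 (size 4, align 4) → ends 28; tail pad 4 to reach multiple of 8; total 32 bytes, alignment 8
attrs at 0 (size 13, align 1) → ends 13
version at 13 (size 1, align 1) → ends 14
crc at 14 (size 4, align 1) → ends 18
size at 18 (size 8, align 1) → ends 26
signature at 26 (size 8, align 1) → ends 34
n_entries at 34 (size 32, align 1) → ends 66
blocks at 66 (size 8, align 1) → ends 74
total 74 bytes, alignment 1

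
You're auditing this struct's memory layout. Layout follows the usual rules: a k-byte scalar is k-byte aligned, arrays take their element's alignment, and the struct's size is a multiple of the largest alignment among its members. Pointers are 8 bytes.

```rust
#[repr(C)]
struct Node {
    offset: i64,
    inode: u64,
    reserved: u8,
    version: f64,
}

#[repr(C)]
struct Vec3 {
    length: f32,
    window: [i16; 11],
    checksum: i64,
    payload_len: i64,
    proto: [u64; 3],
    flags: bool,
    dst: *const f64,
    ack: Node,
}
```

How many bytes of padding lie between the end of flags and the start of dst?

7

Node: offset at 0 (size 8, align 8) → ends 8; inode at 8 (size 8, align 8) → ends 16; reserved at 16 (size 1, align 1) → ends 17; pad 7 to align 8 for version; version at 24 (size 8, align 8) → ends 32; total 32 bytes, alignment 8
length at 0 (size 4, align 4) → ends 4
window at 4 (size 22, align 2) → ends 26
pad 6 to align 8 for checksum
checksum at 32 (size 8, align 8) → ends 40
payload_len at 40 (size 8, align 8) → ends 48
proto at 48 (size 24, align 8) → ends 72
flags at 72 (size 1, align 1) → ends 73
pad 7 to align 8 for dst
dst at 80 (size 8, align 8) → ends 88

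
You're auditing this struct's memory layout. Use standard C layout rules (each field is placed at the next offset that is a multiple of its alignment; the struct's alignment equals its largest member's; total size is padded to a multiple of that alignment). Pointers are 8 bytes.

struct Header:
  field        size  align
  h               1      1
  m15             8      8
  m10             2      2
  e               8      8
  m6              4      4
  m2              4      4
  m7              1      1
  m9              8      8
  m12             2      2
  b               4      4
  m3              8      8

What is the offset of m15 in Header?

8

0..1  h  (1B, 1-aligned)
1..8  -- padding (7B)
8..16  m15  (8B, 8-aligned)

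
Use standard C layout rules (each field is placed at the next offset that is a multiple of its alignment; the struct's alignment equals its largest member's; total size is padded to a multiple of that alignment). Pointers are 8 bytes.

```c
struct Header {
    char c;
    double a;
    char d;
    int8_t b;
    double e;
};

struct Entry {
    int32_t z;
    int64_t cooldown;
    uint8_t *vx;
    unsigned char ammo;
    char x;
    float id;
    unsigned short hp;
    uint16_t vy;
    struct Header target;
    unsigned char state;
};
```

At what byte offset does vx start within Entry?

16

Header: c at 0 (size 1, align 1) → ends 1; pad 7 to align 8 for a; a at 8 (size 8, align 8) → ends 16; d at 16 (size 1, align 1) → ends 17; b at 17 (size 1, align 1) → ends 18; pad 6 to align 8 for e; e at 24 (size 8, align 8) → ends 32; total 32 bytes, alignment 8
z at 0 (size 4, align 4) → ends 4
pad 4 to align 8 for cooldown
cooldown at 8 (size 8, align 8) → ends 16
vx at 16 (size 8, align 8) → ends 24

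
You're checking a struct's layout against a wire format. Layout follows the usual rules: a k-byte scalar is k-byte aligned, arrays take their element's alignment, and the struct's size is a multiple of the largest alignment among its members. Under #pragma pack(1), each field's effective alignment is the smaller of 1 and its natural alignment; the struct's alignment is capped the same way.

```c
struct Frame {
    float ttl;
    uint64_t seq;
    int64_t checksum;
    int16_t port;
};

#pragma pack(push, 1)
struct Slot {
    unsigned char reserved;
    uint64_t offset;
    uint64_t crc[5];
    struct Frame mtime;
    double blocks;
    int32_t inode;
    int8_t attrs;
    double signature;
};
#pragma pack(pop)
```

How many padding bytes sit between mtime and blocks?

0

Frame: @0: ttl [4B, align 4] → 4; +4 pad (align 8); @8: seq [8B, align 8] → 16; @16: checksum [8B, align 8] → 24; @24: port [2B, align 2] → 26; +6 tail pad (align 8); size 32, align 8
@0: reserved [1B, align 1] → 1
@1: offset [8B, align 1] → 9
@9: crc [40B, align 1] → 49
@49: mtime [32B, align 1] → 81
@81: blocks [8B, align 1] → 89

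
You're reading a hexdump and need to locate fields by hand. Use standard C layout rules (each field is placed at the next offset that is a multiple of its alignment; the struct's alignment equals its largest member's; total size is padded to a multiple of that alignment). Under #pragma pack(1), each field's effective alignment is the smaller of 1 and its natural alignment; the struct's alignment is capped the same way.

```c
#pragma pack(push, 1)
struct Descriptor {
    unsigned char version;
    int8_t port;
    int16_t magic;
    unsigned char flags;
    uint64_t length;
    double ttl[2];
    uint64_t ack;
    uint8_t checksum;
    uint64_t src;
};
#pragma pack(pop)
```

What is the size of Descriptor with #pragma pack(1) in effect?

0..1  version  (1B, 1-aligned)
1..2  port  (1B, 1-aligned)
2..4  magic  (2B, 1-aligned)
4..5  flags  (1B, 1-aligned)
5..13  length  (8B, 1-aligned)
13..29  ttl  (16B, 1-aligned)
29..37  ack  (8B, 1-aligned)
37..38  checksum  (1B, 1-aligned)
38..46  src  (8B, 1-aligned)
sizeof = 46, alignof = 1

46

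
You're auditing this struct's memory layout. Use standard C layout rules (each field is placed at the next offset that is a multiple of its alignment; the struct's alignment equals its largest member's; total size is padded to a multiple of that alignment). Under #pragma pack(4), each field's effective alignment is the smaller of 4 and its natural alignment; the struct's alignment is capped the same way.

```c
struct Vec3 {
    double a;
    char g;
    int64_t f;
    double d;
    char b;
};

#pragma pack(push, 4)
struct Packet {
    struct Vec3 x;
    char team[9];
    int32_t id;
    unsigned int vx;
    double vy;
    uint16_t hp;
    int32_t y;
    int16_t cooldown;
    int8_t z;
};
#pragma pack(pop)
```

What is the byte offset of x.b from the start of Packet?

Vec3: @0: a [8B, align 8] → 8; @8: g [1B, align 1] → 9; +7 pad (align 8); @16: f [8B, align 8] → 24; @24: d [8B, align 8] → 32; @32: b [1B, align 1] → 33; +7 tail pad (align 8); size 40, align 8
@0: x [40B, align 4] → 40
within Vec3: b at 32
0 + 32 = 32

32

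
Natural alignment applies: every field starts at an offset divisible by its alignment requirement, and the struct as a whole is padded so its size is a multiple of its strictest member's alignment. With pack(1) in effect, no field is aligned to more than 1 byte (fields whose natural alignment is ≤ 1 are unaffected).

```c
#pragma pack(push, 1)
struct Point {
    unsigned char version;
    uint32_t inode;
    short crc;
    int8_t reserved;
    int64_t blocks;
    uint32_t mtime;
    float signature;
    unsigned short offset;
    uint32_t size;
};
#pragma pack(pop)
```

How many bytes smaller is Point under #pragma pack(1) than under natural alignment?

10

natural layout:
  @0: version [1B, align 1] → 1
  +3 pad (align 4)
  @4: inode [4B, align 4] → 8
  @8: crc [2B, align 2] → 10
  @10: reserved [1B, align 1] → 11
  +5 pad (align 8)
  @16: blocks [8B, align 8] → 24
  @24: mtime [4B, align 4] → 28
  @28: signature [4B, align 4] → 32
  @32: offset [2B, align 2] → 34
  +2 pad (align 4)
  @36: size [4B, align 4] → 40
  size 40, align 8
packed(1) layout:
  @0: version [1B, align 1] → 1
  @1: inode [4B, align 1] → 5
  @5: crc [2B, align 1] → 7
  @7: reserved [1B, align 1] → 8
  @8: blocks [8B, align 1] → 16
  @16: mtime [4B, align 1] → 20
  @20: signature [4B, align 1] → 24
  @24: offset [2B, align 1] → 26
  @26: size [4B, align 1] → 30
  size 30, align 1
40 − 30 = 10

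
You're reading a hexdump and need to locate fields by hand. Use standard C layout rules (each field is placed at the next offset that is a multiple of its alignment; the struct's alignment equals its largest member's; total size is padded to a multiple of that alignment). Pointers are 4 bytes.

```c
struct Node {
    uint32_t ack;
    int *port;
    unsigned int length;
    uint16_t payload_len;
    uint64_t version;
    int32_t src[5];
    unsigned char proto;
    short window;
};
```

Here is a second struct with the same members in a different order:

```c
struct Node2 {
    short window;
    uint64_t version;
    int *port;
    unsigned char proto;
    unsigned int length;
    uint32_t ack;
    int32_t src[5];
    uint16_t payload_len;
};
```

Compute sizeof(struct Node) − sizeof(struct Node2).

-8

ack at 0 (size 4, align 4) → ends 4
port at 4 (size 4, align 4) → ends 8
length at 8 (size 4, align 4) → ends 12
payload_len at 12 (size 2, align 2) → ends 14
pad 2 to align 8 for version
version at 16 (size 8, align 8) → ends 24
src at 24 (size 20, align 4) → ends 44
proto at 44 (size 1, align 1) → ends 45
pad 1 to align 2 for window
window at 46 (size 2, align 2) → ends 48
total 48 bytes, alignment 8
— Node2 —
window at 0 (size 2, align 2) → ends 2
pad 6 to align 8 for version
version at 8 (size 8, align 8) → ends 16
port at 16 (size 4, align 4) → ends 20
proto at 20 (size 1, align 1) → ends 21
pad 3 to align 4 for length
length at 24 (size 4, align 4) → ends 28
ack at 28 (size 4, align 4) → ends 32
src at 32 (size 20, align 4) → ends 52
payload_len at 52 (size 2, align 2) → ends 54
tail pad 2 to reach multiple of 8
total 56 bytes, alignment 8
48 − 56 = -8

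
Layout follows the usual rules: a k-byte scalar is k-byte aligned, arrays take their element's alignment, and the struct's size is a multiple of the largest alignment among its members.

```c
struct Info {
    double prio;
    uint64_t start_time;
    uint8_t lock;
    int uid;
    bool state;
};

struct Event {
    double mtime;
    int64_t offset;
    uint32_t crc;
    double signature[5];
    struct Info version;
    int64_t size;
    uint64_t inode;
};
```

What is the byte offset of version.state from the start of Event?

88

Info: prio at 0 (size 8, align 8) → ends 8; start_time at 8 (size 8, align 8) → ends 16; lock at 16 (size 1, align 1) → ends 17; pad 3 to align 4 for uid; uid at 20 (size 4, align 4) → ends 24; state at 24 (size 1, align 1) → ends 25; tail pad 7 to reach multiple of 8; total 32 bytes, alignment 8
mtime at 0 (size 8, align 8) → ends 8
offset at 8 (size 8, align 8) → ends 16
crc at 16 (size 4, align 4) → ends 20
pad 4 to align 8 for signature
signature at 24 (size 40, align 8) → ends 64
version at 64 (size 32, align 8) → ends 96
within Info: state at 24
64 + 24 = 88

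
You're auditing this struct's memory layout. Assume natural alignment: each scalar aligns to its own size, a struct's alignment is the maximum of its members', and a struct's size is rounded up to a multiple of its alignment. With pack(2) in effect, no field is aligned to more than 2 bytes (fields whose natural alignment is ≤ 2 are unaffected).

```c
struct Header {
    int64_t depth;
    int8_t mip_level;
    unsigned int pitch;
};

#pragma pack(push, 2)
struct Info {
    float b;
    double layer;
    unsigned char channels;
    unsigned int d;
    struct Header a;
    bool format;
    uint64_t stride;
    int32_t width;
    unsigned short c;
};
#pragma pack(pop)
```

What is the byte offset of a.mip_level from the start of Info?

26

Header: depth at 0 (size 8, align 8) → ends 8; mip_level at 8 (size 1, align 1) → ends 9; pad 3 to align 4 for pitch; pitch at 12 (size 4, align 4) → ends 16; total 16 bytes, alignment 8
b at 0 (size 4, align 2) → ends 4
layer at 4 (size 8, align 2) → ends 12
channels at 12 (size 1, align 1) → ends 13
pad 1 to align 2 for d
d at 14 (size 4, align 2) → ends 18
a at 18 (size 16, align 2) → ends 34
within Header: mip_level at 8
18 + 8 = 26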